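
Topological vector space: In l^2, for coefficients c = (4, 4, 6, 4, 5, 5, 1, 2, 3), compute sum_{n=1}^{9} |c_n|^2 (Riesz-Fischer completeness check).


sum |c_n|^2 = 4^2 + 4^2 + 6^2 + 4^2 + 5^2 + 5^2 + 1^2 + 2^2 + 3^2
= 16 + 16 + 36 + 16 + 25 + 25 + 1 + 4 + 9
= 148

148


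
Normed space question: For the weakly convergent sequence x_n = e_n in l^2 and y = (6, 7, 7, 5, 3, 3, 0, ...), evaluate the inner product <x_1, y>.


x_1 = e_1 is the standard basis vector with 1 in position 1.
<x_1, y> = y_1 = 6
As n -> infinity, <x_n, y> -> 0, confirming weak convergence of (x_n) to 0.

6


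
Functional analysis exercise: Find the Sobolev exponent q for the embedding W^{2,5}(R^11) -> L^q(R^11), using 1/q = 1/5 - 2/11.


Using the Sobolev embedding formula: 1/q = 1/p - k/n
1/q = 1/5 - 2/11 = 1/55
q = 1/(1/55) = 55

55.0000


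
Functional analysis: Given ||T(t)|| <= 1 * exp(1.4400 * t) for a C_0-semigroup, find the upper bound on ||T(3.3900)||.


||T(3.3900)|| <= 1 * exp(1.4400 * 3.3900)
= 1 * exp(4.8816)
= 1 * 131.8414
= 131.8414

131.8414


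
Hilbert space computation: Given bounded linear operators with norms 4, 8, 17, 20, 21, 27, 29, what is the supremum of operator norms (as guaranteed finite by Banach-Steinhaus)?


By the Uniform Boundedness Principle, the supremum of norms is finite.
sup_k ||T_k|| = max(4, 8, 17, 20, 21, 27, 29) = 29

29


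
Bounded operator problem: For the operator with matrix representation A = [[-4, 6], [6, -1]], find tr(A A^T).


trace(A * A^T) = sum of squares of all entries
= (-4)^2 + 6^2 + 6^2 + (-1)^2
= 16 + 36 + 36 + 1
= 89

89


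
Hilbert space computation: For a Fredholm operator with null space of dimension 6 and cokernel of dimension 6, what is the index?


The Fredholm index is defined as ind(T) = dim(ker T) - dim(coker T)
= 6 - 6
= 0

0


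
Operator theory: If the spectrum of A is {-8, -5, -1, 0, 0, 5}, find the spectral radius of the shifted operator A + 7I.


Spectrum of A + 7I = {-1, 2, 6, 7, 7, 12}
Spectral radius = max |lambda| over the shifted spectrum
= max(1, 2, 6, 7, 7, 12) = 12

12


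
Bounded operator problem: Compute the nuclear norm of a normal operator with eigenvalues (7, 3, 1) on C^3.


For a normal operator, singular values equal |eigenvalues|.
Trace norm = sum |lambda_i| = 7 + 3 + 1
= 11

11


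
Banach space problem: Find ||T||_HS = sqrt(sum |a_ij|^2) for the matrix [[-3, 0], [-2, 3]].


The Hilbert-Schmidt norm is sqrt(sum of squares of all entries).
Sum of squares = (-3)^2 + 0^2 + (-2)^2 + 3^2
= 9 + 0 + 4 + 9 = 22
||T||_HS = sqrt(22) = 4.6904

4.6904


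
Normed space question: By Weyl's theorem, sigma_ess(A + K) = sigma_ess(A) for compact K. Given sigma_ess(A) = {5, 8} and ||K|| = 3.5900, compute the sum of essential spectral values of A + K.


By Weyl's theorem, the essential spectrum is invariant under compact perturbations.
sigma_ess(A + K) = sigma_ess(A) = {5, 8}
Sum = 5 + 8 = 13

13


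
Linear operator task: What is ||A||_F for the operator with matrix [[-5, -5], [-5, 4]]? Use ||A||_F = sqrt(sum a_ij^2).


||A||_F^2 = sum a_ij^2
= (-5)^2 + (-5)^2 + (-5)^2 + 4^2
= 25 + 25 + 25 + 16 = 91
||A||_F = sqrt(91) = 9.5394

9.5394


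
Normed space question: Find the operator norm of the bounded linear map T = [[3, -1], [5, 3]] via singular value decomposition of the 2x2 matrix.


A^T A = [[34, 12], [12, 10]]
trace(A^T A) = 44, det(A^T A) = 196
discriminant = 44^2 - 4*196 = 1152
Largest eigenvalue of A^T A = (trace + sqrt(disc))/2 = 38.9706
||T|| = sqrt(38.9706) = 6.2426

6.2426


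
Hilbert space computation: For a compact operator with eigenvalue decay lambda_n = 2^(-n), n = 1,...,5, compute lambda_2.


The eigenvalue formula gives lambda_2 = 1/2^2
= 1/4
= 0.2500

0.2500


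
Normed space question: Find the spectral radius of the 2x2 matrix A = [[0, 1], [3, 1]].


For a 2x2 matrix, eigenvalues satisfy lambda^2 - (trace)*lambda + det = 0
trace = 0 + 1 = 1
det = 0*1 - 1*3 = -3
discriminant = 1^2 - 4*(-3) = 13
spectral radius = max |eigenvalue| = 2.3028

2.3028


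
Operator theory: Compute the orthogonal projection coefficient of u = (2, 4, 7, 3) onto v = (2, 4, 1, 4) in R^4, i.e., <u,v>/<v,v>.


Computing <u,v> = 2*2 + 4*4 + 7*1 + 3*4 = 39
Computing <v,v> = 2^2 + 4^2 + 1^2 + 4^2 = 37
Projection coefficient = 39/37 = 1.0541

1.0541


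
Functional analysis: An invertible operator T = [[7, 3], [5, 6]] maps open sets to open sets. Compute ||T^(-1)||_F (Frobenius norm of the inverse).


det(T) = 7*6 - 3*5 = 27
T^(-1) = (1/27) * [[6, -3], [-5, 7]] = [[0.2222, -0.1111], [-0.1852, 0.2593]]
||T^(-1)||_F^2 = 0.2222^2 + (-0.1111)^2 + (-0.1852)^2 + 0.2593^2 = 0.1632
||T^(-1)||_F = sqrt(0.1632) = 0.4040

0.4040


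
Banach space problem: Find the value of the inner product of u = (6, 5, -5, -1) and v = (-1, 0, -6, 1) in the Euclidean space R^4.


Computing the standard inner product <u, v> = sum u_i * v_i
= 6*-1 + 5*0 + -5*-6 + -1*1
= -6 + 0 + 30 + -1
= 23

23


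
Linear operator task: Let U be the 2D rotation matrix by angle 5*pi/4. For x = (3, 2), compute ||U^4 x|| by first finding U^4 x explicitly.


U is a rotation by theta = 5*pi/4
U^4 = rotation by 4*theta = 20*pi/4 = 4*pi/4 (mod 2*pi)
cos(4*pi/4) = -1.0000, sin(4*pi/4) = 0.0000
U^4 x = (-1.0000 * 3 - 0.0000 * 2, 0.0000 * 3 + -1.0000 * 2)
= (-3.0000, -2.0000)
||U^4 x|| = sqrt((-3.0000)^2 + (-2.0000)^2) = sqrt(13.0000) = 3.6056

3.6056


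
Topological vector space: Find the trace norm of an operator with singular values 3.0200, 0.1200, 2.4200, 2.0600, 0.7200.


The nuclear norm is the sum of all singular values.
||T||_1 = 3.0200 + 0.1200 + 2.4200 + 2.0600 + 0.7200
= 8.3400

8.3400


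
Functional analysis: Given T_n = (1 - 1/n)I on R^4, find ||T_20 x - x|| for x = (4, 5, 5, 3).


T_20 x - x = (1 - 1/20)x - x = -x/20
||x|| = sqrt(75) = 8.6603
||T_20 x - x|| = ||x||/20 = 8.6603/20 = 0.4330

0.4330


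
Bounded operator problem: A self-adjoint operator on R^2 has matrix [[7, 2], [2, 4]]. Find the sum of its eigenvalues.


For a self-adjoint (symmetric) matrix, the eigenvalues are real.
The sum of eigenvalues equals the trace of the matrix.
trace = 7 + 4 = 11

11


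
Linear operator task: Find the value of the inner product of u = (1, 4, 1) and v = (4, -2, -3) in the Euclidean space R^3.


Computing the standard inner product <u, v> = sum u_i * v_i
= 1*4 + 4*-2 + 1*-3
= 4 + -8 + -3
= -7

-7


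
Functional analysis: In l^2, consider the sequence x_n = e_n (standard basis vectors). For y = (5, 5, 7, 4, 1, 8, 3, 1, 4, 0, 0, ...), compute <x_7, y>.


x_7 = e_7 is the standard basis vector with 1 in position 7.
<x_7, y> = y_7 = 3
As n -> infinity, <x_n, y> -> 0, confirming weak convergence of (x_n) to 0.

3


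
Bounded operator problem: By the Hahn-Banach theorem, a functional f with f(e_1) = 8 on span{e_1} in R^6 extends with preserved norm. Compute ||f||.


The norm of f is given by ||f|| = sup_{||x||=1} |f(x)|.
On span{e_1}, ||e_1|| = 1, so ||f|| = |f(e_1)| / ||e_1||
= |8| / 1 = 8.0000

8.0000


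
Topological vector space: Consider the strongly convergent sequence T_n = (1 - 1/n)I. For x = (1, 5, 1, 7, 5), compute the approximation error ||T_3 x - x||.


T_3 x - x = (1 - 1/3)x - x = -x/3
||x|| = sqrt(101) = 10.0499
||T_3 x - x|| = ||x||/3 = 10.0499/3 = 3.3500

3.3500


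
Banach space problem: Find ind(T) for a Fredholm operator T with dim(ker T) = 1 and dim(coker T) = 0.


The Fredholm index is defined as ind(T) = dim(ker T) - dim(coker T)
= 1 - 0
= 1

1


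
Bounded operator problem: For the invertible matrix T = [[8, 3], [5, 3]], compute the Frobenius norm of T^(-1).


det(T) = 8*3 - 3*5 = 9
T^(-1) = (1/9) * [[3, -3], [-5, 8]] = [[0.3333, -0.3333], [-0.5556, 0.8889]]
||T^(-1)||_F^2 = 0.3333^2 + (-0.3333)^2 + (-0.5556)^2 + 0.8889^2 = 1.3210
||T^(-1)||_F = sqrt(1.3210) = 1.1493

1.1493


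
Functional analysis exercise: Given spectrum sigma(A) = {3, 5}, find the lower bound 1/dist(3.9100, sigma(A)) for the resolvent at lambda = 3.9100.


dist(3.9100, {3, 5}) = min(|3.9100 - 3|, |3.9100 - 5|)
= min(0.9100, 1.0900) = 0.9100
Resolvent bound = 1/0.9100 = 1.0989

1.0989


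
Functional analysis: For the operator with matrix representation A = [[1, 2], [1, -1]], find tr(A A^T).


trace(A * A^T) = sum of squares of all entries
= 1^2 + 2^2 + 1^2 + (-1)^2
= 1 + 4 + 1 + 1
= 7

7


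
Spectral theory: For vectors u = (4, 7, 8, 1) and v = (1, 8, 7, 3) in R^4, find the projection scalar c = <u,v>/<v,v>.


Computing <u,v> = 4*1 + 7*8 + 8*7 + 1*3 = 119
Computing <v,v> = 1^2 + 8^2 + 7^2 + 3^2 = 123
Projection coefficient = 119/123 = 0.9675

0.9675


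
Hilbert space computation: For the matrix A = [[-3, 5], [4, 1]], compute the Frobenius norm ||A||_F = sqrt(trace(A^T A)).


||A||_F^2 = sum a_ij^2
= (-3)^2 + 5^2 + 4^2 + 1^2
= 9 + 25 + 16 + 1 = 51
||A||_F = sqrt(51) = 7.1414

7.1414


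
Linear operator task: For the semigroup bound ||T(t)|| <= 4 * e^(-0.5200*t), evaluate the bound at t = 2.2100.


||T(2.2100)|| <= 4 * exp(-0.5200 * 2.2100)
= 4 * exp(-1.1492)
= 4 * 0.3169
= 1.2676

1.2676


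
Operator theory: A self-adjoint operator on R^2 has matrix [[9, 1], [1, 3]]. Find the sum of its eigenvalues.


For a self-adjoint (symmetric) matrix, the eigenvalues are real.
The sum of eigenvalues equals the trace of the matrix.
trace = 9 + 3 = 12

12


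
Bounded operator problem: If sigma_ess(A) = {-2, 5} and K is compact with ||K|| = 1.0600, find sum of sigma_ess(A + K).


By Weyl's theorem, the essential spectrum is invariant under compact perturbations.
sigma_ess(A + K) = sigma_ess(A) = {-2, 5}
Sum = -2 + 5 = 3

3


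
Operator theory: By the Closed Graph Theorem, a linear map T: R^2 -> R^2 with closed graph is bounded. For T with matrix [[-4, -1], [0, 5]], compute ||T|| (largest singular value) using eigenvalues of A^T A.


A^T A = [[16, 4], [4, 26]]
trace(A^T A) = 42, det(A^T A) = 400
discriminant = 42^2 - 4*400 = 164
Largest eigenvalue of A^T A = (trace + sqrt(disc))/2 = 27.4031
||T|| = sqrt(27.4031) = 5.2348

5.2348


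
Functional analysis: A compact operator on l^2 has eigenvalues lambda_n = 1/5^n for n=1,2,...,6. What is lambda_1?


The eigenvalue formula gives lambda_1 = 1/5^1
= 1/5
= 0.2000

0.2000


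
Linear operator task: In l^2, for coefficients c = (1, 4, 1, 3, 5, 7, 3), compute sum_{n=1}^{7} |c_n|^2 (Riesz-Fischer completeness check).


sum |c_n|^2 = 1^2 + 4^2 + 1^2 + 3^2 + 5^2 + 7^2 + 3^2
= 1 + 16 + 1 + 9 + 25 + 49 + 9
= 110

110


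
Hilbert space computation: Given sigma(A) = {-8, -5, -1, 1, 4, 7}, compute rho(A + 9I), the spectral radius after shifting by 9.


Spectrum of A + 9I = {1, 4, 8, 10, 13, 16}
Spectral radius = max |lambda| over the shifted spectrum
= max(1, 4, 8, 10, 13, 16) = 16

16


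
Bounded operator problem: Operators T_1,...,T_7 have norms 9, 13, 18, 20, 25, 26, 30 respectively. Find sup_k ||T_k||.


By the Uniform Boundedness Principle, the supremum of norms is finite.
sup_k ||T_k|| = max(9, 13, 18, 20, 25, 26, 30) = 30

30


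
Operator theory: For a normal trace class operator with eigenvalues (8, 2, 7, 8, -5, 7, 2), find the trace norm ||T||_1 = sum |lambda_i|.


For a normal operator, singular values equal |eigenvalues|.
Trace norm = sum |lambda_i| = 8 + 2 + 7 + 8 + 5 + 7 + 2
= 39

39


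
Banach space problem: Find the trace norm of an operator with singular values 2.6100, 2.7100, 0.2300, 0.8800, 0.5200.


The nuclear norm is the sum of all singular values.
||T||_1 = 2.6100 + 2.7100 + 0.2300 + 0.8800 + 0.5200
= 6.9500

6.9500


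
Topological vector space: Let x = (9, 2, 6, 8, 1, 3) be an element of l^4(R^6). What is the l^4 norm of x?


The l^4 norm = (sum |x_i|^4)^(1/4)
Sum of 4th powers = 6561 + 16 + 1296 + 4096 + 1 + 81 = 12051
||x||_4 = (12051)^(1/4) = 10.4775

10.4775


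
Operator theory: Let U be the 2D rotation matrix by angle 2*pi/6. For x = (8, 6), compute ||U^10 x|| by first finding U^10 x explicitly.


U is a rotation by theta = 2*pi/6
U^10 = rotation by 10*theta = 20*pi/6 = 8*pi/6 (mod 2*pi)
cos(8*pi/6) = -0.5000, sin(8*pi/6) = -0.8660
U^10 x = (-0.5000 * 8 - -0.8660 * 6, -0.8660 * 8 + -0.5000 * 6)
= (1.1962, -9.9282)
||U^10 x|| = sqrt(1.1962^2 + (-9.9282)^2) = sqrt(100.0000) = 10.0000

10.0000


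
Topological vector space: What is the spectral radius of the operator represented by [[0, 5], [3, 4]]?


For a 2x2 matrix, eigenvalues satisfy lambda^2 - (trace)*lambda + det = 0
trace = 0 + 4 = 4
det = 0*4 - 5*3 = -15
discriminant = 4^2 - 4*(-15) = 76
spectral radius = max |eigenvalue| = 6.3589

6.3589


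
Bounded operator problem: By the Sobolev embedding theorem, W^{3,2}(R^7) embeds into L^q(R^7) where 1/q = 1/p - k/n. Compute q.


Using the Sobolev embedding formula: 1/q = 1/p - k/n
1/q = 1/2 - 3/7 = 1/14
q = 1/(1/14) = 14

14.0000


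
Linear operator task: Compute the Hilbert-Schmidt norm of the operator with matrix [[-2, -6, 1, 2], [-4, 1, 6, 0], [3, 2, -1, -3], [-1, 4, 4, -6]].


The Hilbert-Schmidt norm is sqrt(sum of squares of all entries).
Sum of squares = (-2)^2 + (-6)^2 + 1^2 + 2^2 + (-4)^2 + 1^2 + 6^2 + 0^2 + 3^2 + 2^2 + (-1)^2 + (-3)^2 + (-1)^2 + 4^2 + 4^2 + (-6)^2
= 4 + 36 + 1 + 4 + 16 + 1 + 36 + 0 + 9 + 4 + 1 + 9 + 1 + 16 + 16 + 36 = 190
||T||_HS = sqrt(190) = 13.7840

13.7840


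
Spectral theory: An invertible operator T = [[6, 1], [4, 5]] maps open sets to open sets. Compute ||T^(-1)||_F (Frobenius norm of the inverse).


det(T) = 6*5 - 1*4 = 26
T^(-1) = (1/26) * [[5, -1], [-4, 6]] = [[0.1923, -0.0385], [-0.1538, 0.2308]]
||T^(-1)||_F^2 = 0.1923^2 + (-0.0385)^2 + (-0.1538)^2 + 0.2308^2 = 0.1154
||T^(-1)||_F = sqrt(0.1154) = 0.3397

0.3397


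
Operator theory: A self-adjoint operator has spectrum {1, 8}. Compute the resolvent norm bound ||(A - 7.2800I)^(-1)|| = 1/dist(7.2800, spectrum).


dist(7.2800, {1, 8}) = min(|7.2800 - 1|, |7.2800 - 8|)
= min(6.2800, 0.7200) = 0.7200
Resolvent bound = 1/0.7200 = 1.3889

1.3889


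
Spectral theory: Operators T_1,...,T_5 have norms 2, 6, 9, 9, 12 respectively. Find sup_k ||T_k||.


By the Uniform Boundedness Principle, the supremum of norms is finite.
sup_k ||T_k|| = max(2, 6, 9, 9, 12) = 12

12


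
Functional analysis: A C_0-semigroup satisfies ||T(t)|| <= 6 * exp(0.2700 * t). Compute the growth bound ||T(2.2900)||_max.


||T(2.2900)|| <= 6 * exp(0.2700 * 2.2900)
= 6 * exp(0.6183)
= 6 * 1.8558
= 11.1346

11.1346


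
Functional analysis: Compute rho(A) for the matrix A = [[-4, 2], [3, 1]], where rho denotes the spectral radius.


For a 2x2 matrix, eigenvalues satisfy lambda^2 - (trace)*lambda + det = 0
trace = -4 + 1 = -3
det = -4*1 - 2*3 = -10
discriminant = (-3)^2 - 4*(-10) = 49
spectral radius = max |eigenvalue| = 5.0000

5.0000


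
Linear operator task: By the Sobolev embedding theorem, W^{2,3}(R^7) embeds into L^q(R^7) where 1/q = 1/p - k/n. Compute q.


Using the Sobolev embedding formula: 1/q = 1/p - k/n
1/q = 1/3 - 2/7 = 1/21
q = 1/(1/21) = 21

21.0000


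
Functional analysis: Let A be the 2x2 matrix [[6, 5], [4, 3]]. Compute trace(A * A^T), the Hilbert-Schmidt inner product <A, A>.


trace(A * A^T) = sum of squares of all entries
= 6^2 + 5^2 + 4^2 + 3^2
= 36 + 25 + 16 + 9
= 86

86


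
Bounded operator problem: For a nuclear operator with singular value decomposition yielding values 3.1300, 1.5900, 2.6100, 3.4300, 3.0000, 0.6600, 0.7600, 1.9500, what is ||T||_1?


The nuclear norm is the sum of all singular values.
||T||_1 = 3.1300 + 1.5900 + 2.6100 + 3.4300 + 3.0000 + 0.6600 + 0.7600 + 1.9500
= 17.1300

17.1300


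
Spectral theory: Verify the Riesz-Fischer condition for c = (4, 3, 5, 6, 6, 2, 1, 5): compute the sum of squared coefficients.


sum |c_n|^2 = 4^2 + 3^2 + 5^2 + 6^2 + 6^2 + 2^2 + 1^2 + 5^2
= 16 + 9 + 25 + 36 + 36 + 4 + 1 + 25
= 152

152


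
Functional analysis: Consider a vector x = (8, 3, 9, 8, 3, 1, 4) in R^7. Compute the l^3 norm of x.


The l^3 norm = (sum |x_i|^3)^(1/3)
Sum of 3th powers = 512 + 27 + 729 + 512 + 27 + 1 + 64 = 1872
||x||_3 = (1872)^(1/3) = 12.3245

12.3245


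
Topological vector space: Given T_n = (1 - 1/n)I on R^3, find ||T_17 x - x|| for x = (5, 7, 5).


T_17 x - x = (1 - 1/17)x - x = -x/17
||x|| = sqrt(99) = 9.9499
||T_17 x - x|| = ||x||/17 = 9.9499/17 = 0.5853

0.5853


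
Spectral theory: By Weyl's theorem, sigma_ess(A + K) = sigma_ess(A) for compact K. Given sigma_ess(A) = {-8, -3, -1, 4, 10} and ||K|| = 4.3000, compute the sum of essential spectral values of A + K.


By Weyl's theorem, the essential spectrum is invariant under compact perturbations.
sigma_ess(A + K) = sigma_ess(A) = {-8, -3, -1, 4, 10}
Sum = -8 + -3 + -1 + 4 + 10 = 2

2


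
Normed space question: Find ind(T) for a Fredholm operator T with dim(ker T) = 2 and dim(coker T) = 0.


The Fredholm index is defined as ind(T) = dim(ker T) - dim(coker T)
= 2 - 0
= 2

2


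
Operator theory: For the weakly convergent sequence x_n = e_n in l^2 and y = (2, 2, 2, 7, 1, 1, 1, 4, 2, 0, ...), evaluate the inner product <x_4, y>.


x_4 = e_4 is the standard basis vector with 1 in position 4.
<x_4, y> = y_4 = 7
As n -> infinity, <x_n, y> -> 0, confirming weak convergence of (x_n) to 0.

7


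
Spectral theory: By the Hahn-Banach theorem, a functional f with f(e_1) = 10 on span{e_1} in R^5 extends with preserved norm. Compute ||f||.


The norm of f is given by ||f|| = sup_{||x||=1} |f(x)|.
On span{e_1}, ||e_1|| = 1, so ||f|| = |f(e_1)| / ||e_1||
= |10| / 1 = 10.0000

10.0000


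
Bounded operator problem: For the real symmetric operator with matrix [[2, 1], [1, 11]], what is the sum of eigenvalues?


For a self-adjoint (symmetric) matrix, the eigenvalues are real.
The sum of eigenvalues equals the trace of the matrix.
trace = 2 + 11 = 13

13


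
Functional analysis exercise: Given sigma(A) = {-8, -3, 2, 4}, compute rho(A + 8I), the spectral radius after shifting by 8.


Spectrum of A + 8I = {0, 5, 10, 12}
Spectral radius = max |lambda| over the shifted spectrum
= max(0, 5, 10, 12) = 12

12


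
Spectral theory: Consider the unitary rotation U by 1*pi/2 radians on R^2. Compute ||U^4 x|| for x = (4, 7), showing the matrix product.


U is a rotation by theta = 1*pi/2
U^4 = rotation by 4*theta = 4*pi/2 = 0*pi/2 (mod 2*pi)
cos(0*pi/2) = 1.0000, sin(0*pi/2) = 0.0000
U^4 x = (1.0000 * 4 - 0.0000 * 7, 0.0000 * 4 + 1.0000 * 7)
= (4.0000, 7.0000)
||U^4 x|| = sqrt(4.0000^2 + 7.0000^2) = sqrt(65.0000) = 8.0623

8.0623


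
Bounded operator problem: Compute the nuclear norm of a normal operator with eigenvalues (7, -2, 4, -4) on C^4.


For a normal operator, singular values equal |eigenvalues|.
Trace norm = sum |lambda_i| = 7 + 2 + 4 + 4
= 17

17


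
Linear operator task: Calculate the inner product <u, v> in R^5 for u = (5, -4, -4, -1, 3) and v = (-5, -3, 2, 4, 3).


Computing the standard inner product <u, v> = sum u_i * v_i
= 5*-5 + -4*-3 + -4*2 + -1*4 + 3*3
= -25 + 12 + -8 + -4 + 9
= -16

-16


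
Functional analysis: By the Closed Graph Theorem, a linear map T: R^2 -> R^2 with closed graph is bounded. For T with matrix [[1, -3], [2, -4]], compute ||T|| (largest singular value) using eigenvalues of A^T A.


A^T A = [[5, -11], [-11, 25]]
trace(A^T A) = 30, det(A^T A) = 4
discriminant = 30^2 - 4*4 = 884
Largest eigenvalue of A^T A = (trace + sqrt(disc))/2 = 29.8661
||T|| = sqrt(29.8661) = 5.4650

5.4650


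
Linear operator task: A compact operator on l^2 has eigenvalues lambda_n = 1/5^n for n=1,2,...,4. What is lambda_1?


The eigenvalue formula gives lambda_1 = 1/5^1
= 1/5
= 0.2000

0.2000


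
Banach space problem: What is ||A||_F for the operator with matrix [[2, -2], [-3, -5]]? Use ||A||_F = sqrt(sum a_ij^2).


||A||_F^2 = sum a_ij^2
= 2^2 + (-2)^2 + (-3)^2 + (-5)^2
= 4 + 4 + 9 + 25 = 42
||A||_F = sqrt(42) = 6.4807

6.4807


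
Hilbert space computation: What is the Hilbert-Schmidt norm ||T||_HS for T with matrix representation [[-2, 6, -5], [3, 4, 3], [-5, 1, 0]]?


The Hilbert-Schmidt norm is sqrt(sum of squares of all entries).
Sum of squares = (-2)^2 + 6^2 + (-5)^2 + 3^2 + 4^2 + 3^2 + (-5)^2 + 1^2 + 0^2
= 4 + 36 + 25 + 9 + 16 + 9 + 25 + 1 + 0 = 125
||T||_HS = sqrt(125) = 11.1803

11.1803


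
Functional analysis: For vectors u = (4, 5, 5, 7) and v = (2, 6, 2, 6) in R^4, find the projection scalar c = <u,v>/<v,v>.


Computing <u,v> = 4*2 + 5*6 + 5*2 + 7*6 = 90
Computing <v,v> = 2^2 + 6^2 + 2^2 + 6^2 = 80
Projection coefficient = 90/80 = 1.1250

1.1250


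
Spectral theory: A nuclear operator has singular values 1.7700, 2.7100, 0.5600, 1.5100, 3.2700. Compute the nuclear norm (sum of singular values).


The nuclear norm is the sum of all singular values.
||T||_1 = 1.7700 + 2.7100 + 0.5600 + 1.5100 + 3.2700
= 9.8200

9.8200


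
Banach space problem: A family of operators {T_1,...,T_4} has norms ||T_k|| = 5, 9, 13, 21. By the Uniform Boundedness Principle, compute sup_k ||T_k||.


By the Uniform Boundedness Principle, the supremum of norms is finite.
sup_k ||T_k|| = max(5, 9, 13, 21) = 21

21


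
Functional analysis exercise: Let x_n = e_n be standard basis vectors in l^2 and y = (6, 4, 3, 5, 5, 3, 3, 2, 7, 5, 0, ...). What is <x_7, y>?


x_7 = e_7 is the standard basis vector with 1 in position 7.
<x_7, y> = y_7 = 3
As n -> infinity, <x_n, y> -> 0, confirming weak convergence of (x_n) to 0.

3


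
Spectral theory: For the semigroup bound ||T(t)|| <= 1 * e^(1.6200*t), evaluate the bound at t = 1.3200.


||T(1.3200)|| <= 1 * exp(1.6200 * 1.3200)
= 1 * exp(2.1384)
= 1 * 8.4858
= 8.4858

8.4858


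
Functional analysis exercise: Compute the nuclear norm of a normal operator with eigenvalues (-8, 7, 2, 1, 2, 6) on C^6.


For a normal operator, singular values equal |eigenvalues|.
Trace norm = sum |lambda_i| = 8 + 7 + 2 + 1 + 2 + 6
= 26

26


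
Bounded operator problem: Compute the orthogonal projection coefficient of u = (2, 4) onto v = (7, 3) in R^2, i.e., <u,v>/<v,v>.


Computing <u,v> = 2*7 + 4*3 = 26
Computing <v,v> = 7^2 + 3^2 = 58
Projection coefficient = 26/58 = 0.4483

0.4483


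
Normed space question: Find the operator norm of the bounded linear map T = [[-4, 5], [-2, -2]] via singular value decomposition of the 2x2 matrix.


A^T A = [[20, -16], [-16, 29]]
trace(A^T A) = 49, det(A^T A) = 324
discriminant = 49^2 - 4*324 = 1105
Largest eigenvalue of A^T A = (trace + sqrt(disc))/2 = 41.1208
||T|| = sqrt(41.1208) = 6.4125

6.4125


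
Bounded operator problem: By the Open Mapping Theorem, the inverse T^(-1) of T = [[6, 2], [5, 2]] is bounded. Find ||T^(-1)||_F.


det(T) = 6*2 - 2*5 = 2
T^(-1) = (1/2) * [[2, -2], [-5, 6]] = [[1.0000, -1.0000], [-2.5000, 3.0000]]
||T^(-1)||_F^2 = 1.0000^2 + (-1.0000)^2 + (-2.5000)^2 + 3.0000^2 = 17.2500
||T^(-1)||_F = sqrt(17.2500) = 4.1533

4.1533


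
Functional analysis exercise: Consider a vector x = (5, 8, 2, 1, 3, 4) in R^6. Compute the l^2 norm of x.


The l^2 norm = (sum |x_i|^2)^(1/2)
Sum of 2th powers = 25 + 64 + 4 + 1 + 9 + 16 = 119
||x||_2 = (119)^(1/2) = 10.9087

10.9087


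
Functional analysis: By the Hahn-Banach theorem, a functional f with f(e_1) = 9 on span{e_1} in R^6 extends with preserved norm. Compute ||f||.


The norm of f is given by ||f|| = sup_{||x||=1} |f(x)|.
On span{e_1}, ||e_1|| = 1, so ||f|| = |f(e_1)| / ||e_1||
= |9| / 1 = 9.0000

9.0000


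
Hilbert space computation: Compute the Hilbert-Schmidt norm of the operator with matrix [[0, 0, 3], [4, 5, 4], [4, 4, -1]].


The Hilbert-Schmidt norm is sqrt(sum of squares of all entries).
Sum of squares = 0^2 + 0^2 + 3^2 + 4^2 + 5^2 + 4^2 + 4^2 + 4^2 + (-1)^2
= 0 + 0 + 9 + 16 + 25 + 16 + 16 + 16 + 1 = 99
||T||_HS = sqrt(99) = 9.9499

9.9499


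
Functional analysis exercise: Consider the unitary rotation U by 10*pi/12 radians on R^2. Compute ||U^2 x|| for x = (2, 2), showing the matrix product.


U is a rotation by theta = 10*pi/12
U^2 = rotation by 2*theta = 20*pi/12
cos(20*pi/12) = 0.5000, sin(20*pi/12) = -0.8660
U^2 x = (0.5000 * 2 - -0.8660 * 2, -0.8660 * 2 + 0.5000 * 2)
= (2.7321, -0.7321)
||U^2 x|| = sqrt(2.7321^2 + (-0.7321)^2) = sqrt(8.0000) = 2.8284

2.8284


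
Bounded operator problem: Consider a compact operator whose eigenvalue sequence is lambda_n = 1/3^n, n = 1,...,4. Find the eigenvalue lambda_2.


The eigenvalue formula gives lambda_2 = 1/3^2
= 1/9
= 0.1111

0.1111


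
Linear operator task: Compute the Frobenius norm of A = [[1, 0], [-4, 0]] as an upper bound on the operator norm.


||A||_F^2 = sum a_ij^2
= 1^2 + 0^2 + (-4)^2 + 0^2
= 1 + 0 + 16 + 0 = 17
||A||_F = sqrt(17) = 4.1231

4.1231


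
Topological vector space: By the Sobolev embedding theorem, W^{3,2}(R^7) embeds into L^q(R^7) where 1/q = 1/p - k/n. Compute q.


Using the Sobolev embedding formula: 1/q = 1/p - k/n
1/q = 1/2 - 3/7 = 1/14
q = 1/(1/14) = 14

14.0000


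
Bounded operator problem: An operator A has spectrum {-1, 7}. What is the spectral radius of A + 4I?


Spectrum of A + 4I = {3, 11}
Spectral radius = max |lambda| over the shifted spectrum
= max(3, 11) = 11

11


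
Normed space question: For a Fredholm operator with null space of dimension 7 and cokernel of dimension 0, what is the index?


The Fredholm index is defined as ind(T) = dim(ker T) - dim(coker T)
= 7 - 0
= 7

7


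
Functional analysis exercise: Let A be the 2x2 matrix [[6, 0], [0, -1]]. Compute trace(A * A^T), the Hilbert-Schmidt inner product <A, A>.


trace(A * A^T) = sum of squares of all entries
= 6^2 + 0^2 + 0^2 + (-1)^2
= 36 + 0 + 0 + 1
= 37

37


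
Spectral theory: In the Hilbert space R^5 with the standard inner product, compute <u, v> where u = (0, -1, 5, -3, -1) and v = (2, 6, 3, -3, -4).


Computing the standard inner product <u, v> = sum u_i * v_i
= 0*2 + -1*6 + 5*3 + -3*-3 + -1*-4
= 0 + -6 + 15 + 9 + 4
= 22

22


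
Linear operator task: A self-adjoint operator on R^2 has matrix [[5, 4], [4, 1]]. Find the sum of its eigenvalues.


For a self-adjoint (symmetric) matrix, the eigenvalues are real.
The sum of eigenvalues equals the trace of the matrix.
trace = 5 + 1 = 6

6


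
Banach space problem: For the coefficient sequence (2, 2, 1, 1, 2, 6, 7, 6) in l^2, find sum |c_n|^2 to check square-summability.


sum |c_n|^2 = 2^2 + 2^2 + 1^2 + 1^2 + 2^2 + 6^2 + 7^2 + 6^2
= 4 + 4 + 1 + 1 + 4 + 36 + 49 + 36
= 135

135


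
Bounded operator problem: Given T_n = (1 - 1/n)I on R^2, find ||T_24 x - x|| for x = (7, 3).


T_24 x - x = (1 - 1/24)x - x = -x/24
||x|| = sqrt(58) = 7.6158
||T_24 x - x|| = ||x||/24 = 7.6158/24 = 0.3173

0.3173


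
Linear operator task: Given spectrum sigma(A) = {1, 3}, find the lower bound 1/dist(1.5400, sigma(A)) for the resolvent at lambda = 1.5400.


dist(1.5400, {1, 3}) = min(|1.5400 - 1|, |1.5400 - 3|)
= min(0.5400, 1.4600) = 0.5400
Resolvent bound = 1/0.5400 = 1.8519

1.8519


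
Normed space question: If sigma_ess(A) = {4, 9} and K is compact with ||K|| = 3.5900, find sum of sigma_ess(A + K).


By Weyl's theorem, the essential spectrum is invariant under compact perturbations.
sigma_ess(A + K) = sigma_ess(A) = {4, 9}
Sum = 4 + 9 = 13

13


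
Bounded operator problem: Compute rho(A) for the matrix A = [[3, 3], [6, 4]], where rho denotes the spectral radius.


For a 2x2 matrix, eigenvalues satisfy lambda^2 - (trace)*lambda + det = 0
trace = 3 + 4 = 7
det = 3*4 - 3*6 = -6
discriminant = 7^2 - 4*(-6) = 73
spectral radius = max |eigenvalue| = 7.7720

7.7720


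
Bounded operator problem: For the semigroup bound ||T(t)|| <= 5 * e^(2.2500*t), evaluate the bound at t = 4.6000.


||T(4.6000)|| <= 5 * exp(2.2500 * 4.6000)
= 5 * exp(10.3500)
= 5 * 31257.0428
= 156285.2141

156285.2141


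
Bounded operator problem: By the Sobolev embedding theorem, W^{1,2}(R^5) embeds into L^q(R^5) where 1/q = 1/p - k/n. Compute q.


Using the Sobolev embedding formula: 1/q = 1/p - k/n
1/q = 1/2 - 1/5 = 3/10
q = 1/(3/10) = 10/3 = 3.3333

3.3333


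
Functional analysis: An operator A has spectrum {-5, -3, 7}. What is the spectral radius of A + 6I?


Spectrum of A + 6I = {1, 3, 13}
Spectral radius = max |lambda| over the shifted spectrum
= max(1, 3, 13) = 13

13


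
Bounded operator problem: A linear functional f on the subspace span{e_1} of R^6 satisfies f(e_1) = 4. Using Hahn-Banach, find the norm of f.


The norm of f is given by ||f|| = sup_{||x||=1} |f(x)|.
On span{e_1}, ||e_1|| = 1, so ||f|| = |f(e_1)| / ||e_1||
= |4| / 1 = 4.0000

4.0000


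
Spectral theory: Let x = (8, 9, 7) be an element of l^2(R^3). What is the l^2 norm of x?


The l^2 norm = (sum |x_i|^2)^(1/2)
Sum of 2th powers = 64 + 81 + 49 = 194
||x||_2 = (194)^(1/2) = 13.9284

13.9284


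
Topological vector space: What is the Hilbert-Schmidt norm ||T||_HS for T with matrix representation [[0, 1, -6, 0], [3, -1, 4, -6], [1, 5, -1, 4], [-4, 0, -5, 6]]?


The Hilbert-Schmidt norm is sqrt(sum of squares of all entries).
Sum of squares = 0^2 + 1^2 + (-6)^2 + 0^2 + 3^2 + (-1)^2 + 4^2 + (-6)^2 + 1^2 + 5^2 + (-1)^2 + 4^2 + (-4)^2 + 0^2 + (-5)^2 + 6^2
= 0 + 1 + 36 + 0 + 9 + 1 + 16 + 36 + 1 + 25 + 1 + 16 + 16 + 0 + 25 + 36 = 219
||T||_HS = sqrt(219) = 14.7986

14.7986


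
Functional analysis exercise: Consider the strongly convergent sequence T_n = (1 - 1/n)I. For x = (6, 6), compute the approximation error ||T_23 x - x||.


T_23 x - x = (1 - 1/23)x - x = -x/23
||x|| = sqrt(72) = 8.4853
||T_23 x - x|| = ||x||/23 = 8.4853/23 = 0.3689

0.3689


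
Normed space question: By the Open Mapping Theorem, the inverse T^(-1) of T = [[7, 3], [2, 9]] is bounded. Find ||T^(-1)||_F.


det(T) = 7*9 - 3*2 = 57
T^(-1) = (1/57) * [[9, -3], [-2, 7]] = [[0.1579, -0.0526], [-0.0351, 0.1228]]
||T^(-1)||_F^2 = 0.1579^2 + (-0.0526)^2 + (-0.0351)^2 + 0.1228^2 = 0.0440
||T^(-1)||_F = sqrt(0.0440) = 0.2098

0.2098


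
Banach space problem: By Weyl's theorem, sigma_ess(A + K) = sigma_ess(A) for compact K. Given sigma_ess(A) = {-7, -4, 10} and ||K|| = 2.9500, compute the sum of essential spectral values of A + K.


By Weyl's theorem, the essential spectrum is invariant under compact perturbations.
sigma_ess(A + K) = sigma_ess(A) = {-7, -4, 10}
Sum = -7 + -4 + 10 = -1

-1


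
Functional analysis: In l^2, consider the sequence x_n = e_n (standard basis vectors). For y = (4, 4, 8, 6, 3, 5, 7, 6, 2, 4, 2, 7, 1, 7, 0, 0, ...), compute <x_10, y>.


x_10 = e_10 is the standard basis vector with 1 in position 10.
<x_10, y> = y_10 = 4
As n -> infinity, <x_n, y> -> 0, confirming weak convergence of (x_n) to 0.

4


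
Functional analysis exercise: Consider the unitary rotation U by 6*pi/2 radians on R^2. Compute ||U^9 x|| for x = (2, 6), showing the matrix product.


U is a rotation by theta = 6*pi/2
U^9 = rotation by 9*theta = 54*pi/2 = 2*pi/2 (mod 2*pi)
cos(2*pi/2) = -1.0000, sin(2*pi/2) = 0.0000
U^9 x = (-1.0000 * 2 - 0.0000 * 6, 0.0000 * 2 + -1.0000 * 6)
= (-2.0000, -6.0000)
||U^9 x|| = sqrt((-2.0000)^2 + (-6.0000)^2) = sqrt(40.0000) = 6.3246

6.3246


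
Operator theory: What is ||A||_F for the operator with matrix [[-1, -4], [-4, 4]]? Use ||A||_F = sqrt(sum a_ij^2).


||A||_F^2 = sum a_ij^2
= (-1)^2 + (-4)^2 + (-4)^2 + 4^2
= 1 + 16 + 16 + 16 = 49
||A||_F = sqrt(49) = 7.0000

7.0000


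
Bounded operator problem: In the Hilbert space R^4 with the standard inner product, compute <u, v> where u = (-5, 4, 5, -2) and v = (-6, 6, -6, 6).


Computing the standard inner product <u, v> = sum u_i * v_i
= -5*-6 + 4*6 + 5*-6 + -2*6
= 30 + 24 + -30 + -12
= 12

12


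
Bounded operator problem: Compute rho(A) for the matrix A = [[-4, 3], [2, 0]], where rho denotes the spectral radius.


For a 2x2 matrix, eigenvalues satisfy lambda^2 - (trace)*lambda + det = 0
trace = -4 + 0 = -4
det = -4*0 - 3*2 = -6
discriminant = (-4)^2 - 4*(-6) = 40
spectral radius = max |eigenvalue| = 5.1623

5.1623


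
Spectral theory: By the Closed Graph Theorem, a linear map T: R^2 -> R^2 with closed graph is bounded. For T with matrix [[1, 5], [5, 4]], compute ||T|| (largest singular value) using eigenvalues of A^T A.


A^T A = [[26, 25], [25, 41]]
trace(A^T A) = 67, det(A^T A) = 441
discriminant = 67^2 - 4*441 = 2725
Largest eigenvalue of A^T A = (trace + sqrt(disc))/2 = 59.6008
||T|| = sqrt(59.6008) = 7.7202

7.7202


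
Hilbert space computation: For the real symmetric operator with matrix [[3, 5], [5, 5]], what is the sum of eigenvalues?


For a self-adjoint (symmetric) matrix, the eigenvalues are real.
The sum of eigenvalues equals the trace of the matrix.
trace = 3 + 5 = 8

8


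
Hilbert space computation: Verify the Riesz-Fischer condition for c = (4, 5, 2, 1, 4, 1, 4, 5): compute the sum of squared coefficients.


sum |c_n|^2 = 4^2 + 5^2 + 2^2 + 1^2 + 4^2 + 1^2 + 4^2 + 5^2
= 16 + 25 + 4 + 1 + 16 + 1 + 16 + 25
= 104

104


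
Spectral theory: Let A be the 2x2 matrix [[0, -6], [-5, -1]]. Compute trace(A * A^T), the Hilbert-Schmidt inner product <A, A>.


trace(A * A^T) = sum of squares of all entries
= 0^2 + (-6)^2 + (-5)^2 + (-1)^2
= 0 + 36 + 25 + 1
= 62

62


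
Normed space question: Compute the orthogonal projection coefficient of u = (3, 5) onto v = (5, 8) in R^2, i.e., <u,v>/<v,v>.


Computing <u,v> = 3*5 + 5*8 = 55
Computing <v,v> = 5^2 + 8^2 = 89
Projection coefficient = 55/89 = 0.6180

0.6180


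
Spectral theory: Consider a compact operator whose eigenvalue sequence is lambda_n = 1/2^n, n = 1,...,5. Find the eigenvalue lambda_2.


The eigenvalue formula gives lambda_2 = 1/2^2
= 1/4
= 0.2500

0.2500


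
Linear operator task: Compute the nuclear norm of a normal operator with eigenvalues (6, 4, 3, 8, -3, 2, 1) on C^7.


For a normal operator, singular values equal |eigenvalues|.
Trace norm = sum |lambda_i| = 6 + 4 + 3 + 8 + 3 + 2 + 1
= 27

27


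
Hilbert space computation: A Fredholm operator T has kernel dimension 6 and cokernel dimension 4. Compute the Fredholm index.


The Fredholm index is defined as ind(T) = dim(ker T) - dim(coker T)
= 6 - 4
= 2

2


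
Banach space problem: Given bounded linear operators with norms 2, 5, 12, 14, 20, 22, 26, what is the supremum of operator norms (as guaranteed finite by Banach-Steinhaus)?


By the Uniform Boundedness Principle, the supremum of norms is finite.
sup_k ||T_k|| = max(2, 5, 12, 14, 20, 22, 26) = 26

26


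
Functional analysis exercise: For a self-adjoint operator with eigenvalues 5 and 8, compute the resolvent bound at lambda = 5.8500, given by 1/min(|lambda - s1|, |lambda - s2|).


dist(5.8500, {5, 8}) = min(|5.8500 - 5|, |5.8500 - 8|)
= min(0.8500, 2.1500) = 0.8500
Resolvent bound = 1/0.8500 = 1.1765

1.1765


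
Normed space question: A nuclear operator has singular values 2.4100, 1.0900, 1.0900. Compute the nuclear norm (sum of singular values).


The nuclear norm is the sum of all singular values.
||T||_1 = 2.4100 + 1.0900 + 1.0900
= 4.5900

4.5900


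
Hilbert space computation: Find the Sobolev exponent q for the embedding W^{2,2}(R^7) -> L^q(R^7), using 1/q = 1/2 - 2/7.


Using the Sobolev embedding formula: 1/q = 1/p - k/n
1/q = 1/2 - 2/7 = 3/14
q = 1/(3/14) = 14/3 = 4.6667

4.6667


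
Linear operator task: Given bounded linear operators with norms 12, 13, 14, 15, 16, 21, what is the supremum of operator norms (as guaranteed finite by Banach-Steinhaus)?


By the Uniform Boundedness Principle, the supremum of norms is finite.
sup_k ||T_k|| = max(12, 13, 14, 15, 16, 21) = 21

21


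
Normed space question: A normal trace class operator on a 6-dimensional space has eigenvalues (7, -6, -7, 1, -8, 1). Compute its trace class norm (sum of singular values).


For a normal operator, singular values equal |eigenvalues|.
Trace norm = sum |lambda_i| = 7 + 6 + 7 + 1 + 8 + 1
= 30

30


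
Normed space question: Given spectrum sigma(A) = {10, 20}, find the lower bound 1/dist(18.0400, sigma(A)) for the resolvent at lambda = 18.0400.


dist(18.0400, {10, 20}) = min(|18.0400 - 10|, |18.0400 - 20|)
= min(8.0400, 1.9600) = 1.9600
Resolvent bound = 1/1.9600 = 0.5102

0.5102


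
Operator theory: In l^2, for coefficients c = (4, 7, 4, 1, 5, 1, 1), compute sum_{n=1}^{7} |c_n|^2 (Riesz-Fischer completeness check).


sum |c_n|^2 = 4^2 + 7^2 + 4^2 + 1^2 + 5^2 + 1^2 + 1^2
= 16 + 49 + 16 + 1 + 25 + 1 + 1
= 109

109


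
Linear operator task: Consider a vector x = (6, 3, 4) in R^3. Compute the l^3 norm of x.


The l^3 norm = (sum |x_i|^3)^(1/3)
Sum of 3th powers = 216 + 27 + 64 = 307
||x||_3 = (307)^(1/3) = 6.7460

6.7460


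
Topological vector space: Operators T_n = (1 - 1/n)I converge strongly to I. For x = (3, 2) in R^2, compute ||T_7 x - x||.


T_7 x - x = (1 - 1/7)x - x = -x/7
||x|| = sqrt(13) = 3.6056
||T_7 x - x|| = ||x||/7 = 3.6056/7 = 0.5151

0.5151


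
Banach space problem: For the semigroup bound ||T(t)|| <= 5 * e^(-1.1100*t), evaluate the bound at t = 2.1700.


||T(2.1700)|| <= 5 * exp(-1.1100 * 2.1700)
= 5 * exp(-2.4087)
= 5 * 0.0899
= 0.4497

0.4497


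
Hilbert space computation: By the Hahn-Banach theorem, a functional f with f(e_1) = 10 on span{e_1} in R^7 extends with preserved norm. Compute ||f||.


The norm of f is given by ||f|| = sup_{||x||=1} |f(x)|.
On span{e_1}, ||e_1|| = 1, so ||f|| = |f(e_1)| / ||e_1||
= |10| / 1 = 10.0000

10.0000


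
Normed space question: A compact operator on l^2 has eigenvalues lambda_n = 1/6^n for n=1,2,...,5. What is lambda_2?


The eigenvalue formula gives lambda_2 = 1/6^2
= 1/36
= 0.0278

0.0278


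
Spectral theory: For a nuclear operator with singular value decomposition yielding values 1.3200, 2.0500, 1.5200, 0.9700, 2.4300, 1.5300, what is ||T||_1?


The nuclear norm is the sum of all singular values.
||T||_1 = 1.3200 + 2.0500 + 1.5200 + 0.9700 + 2.4300 + 1.5300
= 9.8200

9.8200


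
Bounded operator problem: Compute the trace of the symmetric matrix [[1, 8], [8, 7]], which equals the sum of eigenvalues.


For a self-adjoint (symmetric) matrix, the eigenvalues are real.
The sum of eigenvalues equals the trace of the matrix.
trace = 1 + 7 = 8

8


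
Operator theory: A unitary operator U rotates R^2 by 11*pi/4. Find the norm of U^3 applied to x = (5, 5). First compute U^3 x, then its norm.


U is a rotation by theta = 11*pi/4
U^3 = rotation by 3*theta = 33*pi/4 = 1*pi/4 (mod 2*pi)
cos(1*pi/4) = 0.7071, sin(1*pi/4) = 0.7071
U^3 x = (0.7071 * 5 - 0.7071 * 5, 0.7071 * 5 + 0.7071 * 5)
= (0.0000, 7.0711)
||U^3 x|| = sqrt(0.0000^2 + 7.0711^2) = sqrt(50.0000) = 7.0711

7.0711


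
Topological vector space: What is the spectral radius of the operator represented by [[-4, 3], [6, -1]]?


For a 2x2 matrix, eigenvalues satisfy lambda^2 - (trace)*lambda + det = 0
trace = -4 + -1 = -5
det = -4*-1 - 3*6 = -14
discriminant = (-5)^2 - 4*(-14) = 81
spectral radius = max |eigenvalue| = 7.0000

7.0000


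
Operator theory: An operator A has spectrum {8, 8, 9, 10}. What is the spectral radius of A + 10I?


Spectrum of A + 10I = {18, 18, 19, 20}
Spectral radius = max |lambda| over the shifted spectrum
= max(18, 18, 19, 20) = 20

20


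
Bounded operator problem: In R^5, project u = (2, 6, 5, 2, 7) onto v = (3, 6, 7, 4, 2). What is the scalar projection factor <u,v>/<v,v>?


Computing <u,v> = 2*3 + 6*6 + 5*7 + 2*4 + 7*2 = 99
Computing <v,v> = 3^2 + 6^2 + 7^2 + 4^2 + 2^2 = 114
Projection coefficient = 99/114 = 0.8684

0.8684


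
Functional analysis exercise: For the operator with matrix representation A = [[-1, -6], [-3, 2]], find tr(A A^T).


trace(A * A^T) = sum of squares of all entries
= (-1)^2 + (-6)^2 + (-3)^2 + 2^2
= 1 + 36 + 9 + 4
= 50

50


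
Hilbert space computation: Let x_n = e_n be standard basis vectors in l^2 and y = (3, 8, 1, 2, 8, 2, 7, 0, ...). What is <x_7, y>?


x_7 = e_7 is the standard basis vector with 1 in position 7.
<x_7, y> = y_7 = 7
As n -> infinity, <x_n, y> -> 0, confirming weak convergence of (x_n) to 0.

7


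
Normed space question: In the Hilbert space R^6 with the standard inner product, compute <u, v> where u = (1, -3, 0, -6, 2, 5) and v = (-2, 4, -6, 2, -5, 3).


Computing the standard inner product <u, v> = sum u_i * v_i
= 1*-2 + -3*4 + 0*-6 + -6*2 + 2*-5 + 5*3
= -2 + -12 + 0 + -12 + -10 + 15
= -21

-21
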